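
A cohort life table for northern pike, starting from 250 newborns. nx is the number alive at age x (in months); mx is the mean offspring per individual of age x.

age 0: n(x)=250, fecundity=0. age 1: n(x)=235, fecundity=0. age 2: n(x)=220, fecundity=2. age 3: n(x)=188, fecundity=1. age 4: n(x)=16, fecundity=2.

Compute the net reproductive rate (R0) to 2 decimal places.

2.64

lx = nx/n0 = nx/250: 1, 0.94, 0.88, 0.752, 0.064
lx·mx by age: 0, 0, 1.76, 0.752, 0.128
R0 = Σ lx·mx = 2.64 → 2.64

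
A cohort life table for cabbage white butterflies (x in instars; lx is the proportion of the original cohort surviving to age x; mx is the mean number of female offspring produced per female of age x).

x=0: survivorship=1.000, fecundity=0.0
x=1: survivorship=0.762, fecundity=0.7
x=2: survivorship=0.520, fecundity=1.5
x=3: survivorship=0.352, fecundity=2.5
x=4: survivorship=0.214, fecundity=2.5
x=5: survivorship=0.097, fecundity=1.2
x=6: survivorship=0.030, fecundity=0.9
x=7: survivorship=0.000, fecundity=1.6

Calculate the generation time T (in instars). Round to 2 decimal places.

lx·mx: 0, 0.5334, 0.78, 0.88, 0.535, 0.1164, 0.027, 0 → R0 = 2.8718
x·lx·mx: 0, 0.5334, 1.56, 2.64, 2.14, 0.582, 0.162, 0 → Σ = 7.6174
T = 7.6174 / 2.8718 = 2.652483… → 2.65

2.65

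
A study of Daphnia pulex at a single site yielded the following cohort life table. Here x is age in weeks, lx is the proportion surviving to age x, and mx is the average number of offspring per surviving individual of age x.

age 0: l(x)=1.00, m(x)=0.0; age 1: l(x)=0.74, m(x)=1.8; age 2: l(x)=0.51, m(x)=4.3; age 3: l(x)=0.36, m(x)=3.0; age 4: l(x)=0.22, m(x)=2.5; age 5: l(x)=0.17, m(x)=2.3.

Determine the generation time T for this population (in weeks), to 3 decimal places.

2.364

lx·mx: 0, 1.332, 2.193, 1.08, 0.55, 0.391 → R0 = 5.546
x·lx·mx: 0, 1.332, 4.386, 3.24, 2.2, 1.955 → Σ = 13.113
T = 13.113 / 5.546 = 2.364407… → 2.364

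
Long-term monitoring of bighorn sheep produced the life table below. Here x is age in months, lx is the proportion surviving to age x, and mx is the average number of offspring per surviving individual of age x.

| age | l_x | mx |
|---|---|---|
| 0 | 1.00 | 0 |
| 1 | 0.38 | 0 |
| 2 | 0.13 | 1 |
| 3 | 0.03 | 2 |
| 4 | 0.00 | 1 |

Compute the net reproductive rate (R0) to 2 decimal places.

lx·mx by age: 0, 0, 0.13, 0.06, 0
R0 = Σ lx·mx = 0.19 → 0.19

0.19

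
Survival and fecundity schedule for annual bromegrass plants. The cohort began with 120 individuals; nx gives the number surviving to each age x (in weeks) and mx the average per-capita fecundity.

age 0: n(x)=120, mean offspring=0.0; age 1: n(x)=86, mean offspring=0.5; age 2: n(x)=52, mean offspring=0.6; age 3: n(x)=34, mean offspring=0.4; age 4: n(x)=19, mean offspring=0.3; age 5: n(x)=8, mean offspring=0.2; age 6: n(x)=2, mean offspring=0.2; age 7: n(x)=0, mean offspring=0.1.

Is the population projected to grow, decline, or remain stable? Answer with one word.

lx = nx/n0 = nx/120: 1, 0.71667…, 0.43333…, 0.28333…, 0.15833…, 0.06667…, 0.01667…, 0
R0 = Σ lx·mx = 0 + 0.358333… + 0.26… + 0.113333… + 0.0475… + 0.013333… + 0.003333… + 0 = 0.795833…
R0 < 1, so the population is declining.

declining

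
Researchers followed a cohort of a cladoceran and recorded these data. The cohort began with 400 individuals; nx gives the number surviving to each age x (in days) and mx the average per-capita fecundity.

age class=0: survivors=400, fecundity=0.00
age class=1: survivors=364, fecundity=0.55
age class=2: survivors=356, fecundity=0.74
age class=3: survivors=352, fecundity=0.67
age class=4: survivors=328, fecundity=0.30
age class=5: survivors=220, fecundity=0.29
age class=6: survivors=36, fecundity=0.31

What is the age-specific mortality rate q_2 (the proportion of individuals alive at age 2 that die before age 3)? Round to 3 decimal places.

lx = nx/n0 = nx/400: 1, 0.91, 0.89, 0.88, 0.82, 0.55, 0.09
q_2 = (l_2 − l_3) / l_2 = (0.89 − 0.88) / 0.89
     = 0.01 / 0.89 = 0.011236… → 0.011

0.011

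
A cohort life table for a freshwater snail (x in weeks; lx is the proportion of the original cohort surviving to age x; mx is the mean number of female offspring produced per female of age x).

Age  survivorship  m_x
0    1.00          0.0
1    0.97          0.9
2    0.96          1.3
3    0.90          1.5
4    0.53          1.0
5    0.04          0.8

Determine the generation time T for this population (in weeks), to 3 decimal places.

2.405

lx·mx: 0, 0.873, 1.248, 1.35, 0.53, 0.032 → R0 = 4.033
x·lx·mx: 0, 0.873, 2.496, 4.05, 2.12, 0.16 → Σ = 9.699
T = 9.699 / 4.033 = 2.404909… → 2.405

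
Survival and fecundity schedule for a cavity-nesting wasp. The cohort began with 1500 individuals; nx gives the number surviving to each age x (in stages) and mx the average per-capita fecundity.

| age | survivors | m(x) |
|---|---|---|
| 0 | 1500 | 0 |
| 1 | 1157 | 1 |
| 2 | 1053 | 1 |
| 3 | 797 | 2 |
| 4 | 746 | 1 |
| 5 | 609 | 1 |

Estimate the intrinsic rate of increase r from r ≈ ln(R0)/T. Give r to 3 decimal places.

0.453

lx = nx/n0 = nx/1500: 1, 0.77133…, 0.702, 0.53133…, 0.49733…, 0.406
R0 = Σ lx·mx = 0 + 0.77133… + 0.702 + 1.06267… + 0.49733… + 0.406 = 3.439333…
Σ x·lx·mx = 9.382667…; T = 9.382667…/3.439333… = 2.72805…
r ≈ ln(R0)/T = ln(3.439333…)/2.72805… = 0.45281… → 0.453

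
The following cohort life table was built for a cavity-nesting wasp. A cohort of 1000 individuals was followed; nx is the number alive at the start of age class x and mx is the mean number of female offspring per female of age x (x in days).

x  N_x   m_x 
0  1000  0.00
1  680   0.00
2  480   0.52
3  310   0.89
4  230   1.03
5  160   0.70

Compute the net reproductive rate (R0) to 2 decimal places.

0.87

lx = nx/n0 = nx/1000: 1, 0.68, 0.48, 0.31, 0.23, 0.16
lx·mx by age: 0, 0, 0.2496, 0.2759, 0.2369, 0.112
R0 = Σ lx·mx = 0.8744 → 0.87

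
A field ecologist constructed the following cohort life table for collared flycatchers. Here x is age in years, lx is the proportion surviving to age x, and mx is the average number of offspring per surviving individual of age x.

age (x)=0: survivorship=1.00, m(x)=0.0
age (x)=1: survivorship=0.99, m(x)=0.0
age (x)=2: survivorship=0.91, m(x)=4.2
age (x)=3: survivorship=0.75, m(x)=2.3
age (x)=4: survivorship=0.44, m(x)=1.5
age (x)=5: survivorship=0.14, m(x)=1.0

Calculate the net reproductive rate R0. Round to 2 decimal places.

6.35

lx·mx by age: 0, 0, 3.822, 1.725, 0.66, 0.14
R0 = Σ lx·mx = 6.347 → 6.35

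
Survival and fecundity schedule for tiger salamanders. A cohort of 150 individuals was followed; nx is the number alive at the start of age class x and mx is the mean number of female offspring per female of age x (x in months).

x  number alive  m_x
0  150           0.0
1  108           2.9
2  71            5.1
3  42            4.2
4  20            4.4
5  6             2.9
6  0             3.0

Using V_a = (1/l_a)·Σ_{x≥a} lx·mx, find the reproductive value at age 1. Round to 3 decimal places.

8.862

lx = nx/n0 = nx/150: 1, 0.72, 0.47333…, 0.28, 0.13333…, 0.04, 0
lx·mx for x ≥ 1: 2.088, 2.414…, 1.176, 0.586667…, 0.116, 0 → sum = 6.380667…
V_1 = 6.380667… / l_1 = 6.380667… / 0.72 = 8.862037… → 8.862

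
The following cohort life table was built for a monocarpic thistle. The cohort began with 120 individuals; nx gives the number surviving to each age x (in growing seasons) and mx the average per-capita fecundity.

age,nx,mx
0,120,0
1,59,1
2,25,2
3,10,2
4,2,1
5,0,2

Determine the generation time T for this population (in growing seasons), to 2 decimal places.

lx = nx/n0 = nx/120: 1, 0.49167…, 0.20833…, 0.08333…, 0.01667…, 0
lx·mx: 0, 0.491667…, 0.416667…, 0.166667…, 0.016667…, 0 → R0 = 1.091667…
x·lx·mx: 0, 0.491667…, 0.833333…, 0.5…, 0.066667…, 0 → Σ = 1.891667…
T = 1.891667… / 1.091667… = 1.732824… → 1.73

1.73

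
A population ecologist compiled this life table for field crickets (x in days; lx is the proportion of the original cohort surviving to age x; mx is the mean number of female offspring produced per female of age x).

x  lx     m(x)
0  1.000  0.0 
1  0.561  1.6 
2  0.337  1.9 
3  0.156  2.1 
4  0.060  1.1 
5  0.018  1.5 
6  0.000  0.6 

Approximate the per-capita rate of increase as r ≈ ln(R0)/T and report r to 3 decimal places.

R0 = Σ lx·mx = 0 + 0.8976 + 0.6403 + 0.3276 + 0.066 + 0.027 + 0 = 1.9585
Σ x·lx·mx = 3.56; T = 3.56/1.9585 = 1.81772…
r ≈ ln(R0)/T = ln(1.9585)/1.81772… = 0.36979… → 0.370

0.370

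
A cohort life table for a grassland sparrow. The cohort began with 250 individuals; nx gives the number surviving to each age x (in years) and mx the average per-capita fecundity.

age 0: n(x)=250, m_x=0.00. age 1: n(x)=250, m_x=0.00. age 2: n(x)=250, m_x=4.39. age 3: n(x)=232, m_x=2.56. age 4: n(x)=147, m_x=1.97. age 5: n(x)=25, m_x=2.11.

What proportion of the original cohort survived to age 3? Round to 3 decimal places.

l_3 = n_3/n_0 = 232/250 = 0.928 → 0.928

0.928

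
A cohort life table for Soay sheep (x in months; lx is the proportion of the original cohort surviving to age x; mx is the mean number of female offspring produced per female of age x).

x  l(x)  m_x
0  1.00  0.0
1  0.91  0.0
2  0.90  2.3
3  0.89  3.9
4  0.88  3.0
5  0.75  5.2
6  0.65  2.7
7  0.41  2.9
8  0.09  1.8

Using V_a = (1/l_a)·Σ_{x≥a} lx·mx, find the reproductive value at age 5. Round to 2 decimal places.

9.34

lx·mx for x ≥ 5: 3.9, 1.755, 1.189, 0.162 → sum = 7.006
V_5 = 7.006 / l_5 = 7.006 / 0.75 = 9.341333… → 9.34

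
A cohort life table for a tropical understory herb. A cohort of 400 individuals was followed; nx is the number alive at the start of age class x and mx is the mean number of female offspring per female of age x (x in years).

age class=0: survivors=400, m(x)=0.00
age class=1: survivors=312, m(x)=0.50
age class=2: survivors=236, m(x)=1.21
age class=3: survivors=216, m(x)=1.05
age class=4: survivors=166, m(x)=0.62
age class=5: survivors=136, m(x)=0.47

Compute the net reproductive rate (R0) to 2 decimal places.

lx = nx/n0 = nx/400: 1, 0.78, 0.59, 0.54, 0.415, 0.34
lx·mx by age: 0, 0.39, 0.7139, 0.567, 0.2573, 0.1598
R0 = Σ lx·mx = 2.088 → 2.09

2.09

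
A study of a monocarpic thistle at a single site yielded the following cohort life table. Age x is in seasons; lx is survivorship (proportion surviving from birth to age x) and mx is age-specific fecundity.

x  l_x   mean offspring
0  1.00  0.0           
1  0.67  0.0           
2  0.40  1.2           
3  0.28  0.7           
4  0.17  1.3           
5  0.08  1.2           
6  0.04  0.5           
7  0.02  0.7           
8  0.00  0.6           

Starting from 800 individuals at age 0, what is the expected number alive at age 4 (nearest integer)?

136

Expected survivors = N0 · l_4 = 800 × 0.17 = 136 → 136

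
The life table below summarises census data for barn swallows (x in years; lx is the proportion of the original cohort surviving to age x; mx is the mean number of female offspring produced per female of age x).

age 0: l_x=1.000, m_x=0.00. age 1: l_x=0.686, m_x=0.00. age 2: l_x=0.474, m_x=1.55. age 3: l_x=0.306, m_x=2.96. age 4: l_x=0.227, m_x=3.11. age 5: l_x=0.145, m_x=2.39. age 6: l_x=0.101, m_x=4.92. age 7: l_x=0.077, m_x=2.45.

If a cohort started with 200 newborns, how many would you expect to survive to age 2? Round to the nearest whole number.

95

Expected survivors = N0 · l_2 = 200 × 0.474 = 94.8 → 95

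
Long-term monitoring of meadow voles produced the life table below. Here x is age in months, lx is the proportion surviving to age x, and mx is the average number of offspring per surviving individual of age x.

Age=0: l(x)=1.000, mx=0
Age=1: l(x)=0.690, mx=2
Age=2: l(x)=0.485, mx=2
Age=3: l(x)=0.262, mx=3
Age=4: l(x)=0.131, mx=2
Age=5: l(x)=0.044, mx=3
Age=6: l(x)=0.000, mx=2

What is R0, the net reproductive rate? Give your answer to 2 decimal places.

3.53

lx·mx by age: 0, 1.38, 0.97, 0.786, 0.262, 0.132, 0
R0 = Σ lx·mx = 3.53 → 3.53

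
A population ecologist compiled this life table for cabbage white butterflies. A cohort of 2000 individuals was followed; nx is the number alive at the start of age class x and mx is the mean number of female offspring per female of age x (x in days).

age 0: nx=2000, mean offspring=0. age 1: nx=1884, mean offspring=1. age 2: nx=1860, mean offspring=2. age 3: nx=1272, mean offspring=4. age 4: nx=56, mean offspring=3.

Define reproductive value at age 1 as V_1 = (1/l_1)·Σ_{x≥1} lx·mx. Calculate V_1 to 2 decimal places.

lx = nx/n0 = nx/2000: 1, 0.942, 0.93, 0.636, 0.028
lx·mx for x ≥ 1: 0.942, 1.86, 2.544, 0.084 → sum = 5.43
V_1 = 5.43 / l_1 = 5.43 / 0.942 = 5.764331… → 5.76

5.76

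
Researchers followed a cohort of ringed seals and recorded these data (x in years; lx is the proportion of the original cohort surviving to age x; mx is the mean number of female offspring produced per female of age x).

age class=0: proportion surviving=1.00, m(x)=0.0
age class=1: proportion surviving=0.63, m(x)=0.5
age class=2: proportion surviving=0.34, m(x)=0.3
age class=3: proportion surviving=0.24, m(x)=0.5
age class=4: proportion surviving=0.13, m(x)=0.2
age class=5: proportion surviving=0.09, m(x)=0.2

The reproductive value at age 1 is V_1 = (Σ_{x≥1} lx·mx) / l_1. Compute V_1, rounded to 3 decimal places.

lx·mx for x ≥ 1: 0.315, 0.102, 0.12, 0.026, 0.018 → sum = 0.581
V_1 = 0.581 / l_1 = 0.581 / 0.63 = 0.922222… → 0.922

0.922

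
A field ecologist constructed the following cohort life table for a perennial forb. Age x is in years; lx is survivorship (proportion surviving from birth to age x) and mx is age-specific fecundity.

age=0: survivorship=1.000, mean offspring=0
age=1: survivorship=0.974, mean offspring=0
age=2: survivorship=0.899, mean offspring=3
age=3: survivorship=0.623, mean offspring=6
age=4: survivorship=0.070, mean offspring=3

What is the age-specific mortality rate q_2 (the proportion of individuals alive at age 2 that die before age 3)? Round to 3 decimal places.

0.307

q_2 = (l_2 − l_3) / l_2 = (0.899 − 0.623) / 0.899
     = 0.276 / 0.899 = 0.307008… → 0.307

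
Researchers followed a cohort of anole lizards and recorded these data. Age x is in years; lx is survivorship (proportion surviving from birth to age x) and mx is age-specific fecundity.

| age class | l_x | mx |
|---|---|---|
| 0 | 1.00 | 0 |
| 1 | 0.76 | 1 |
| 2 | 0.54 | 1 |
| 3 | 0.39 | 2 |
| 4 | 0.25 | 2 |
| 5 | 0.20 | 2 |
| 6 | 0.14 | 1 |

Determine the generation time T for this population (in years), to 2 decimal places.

2.89

lx·mx: 0, 0.76, 0.54, 0.78, 0.5, 0.4, 0.14 → R0 = 3.12
x·lx·mx: 0, 0.76, 1.08, 2.34, 2, 2, 0.84 → Σ = 9.02
T = 9.02 / 3.12 = 2.891026… → 2.89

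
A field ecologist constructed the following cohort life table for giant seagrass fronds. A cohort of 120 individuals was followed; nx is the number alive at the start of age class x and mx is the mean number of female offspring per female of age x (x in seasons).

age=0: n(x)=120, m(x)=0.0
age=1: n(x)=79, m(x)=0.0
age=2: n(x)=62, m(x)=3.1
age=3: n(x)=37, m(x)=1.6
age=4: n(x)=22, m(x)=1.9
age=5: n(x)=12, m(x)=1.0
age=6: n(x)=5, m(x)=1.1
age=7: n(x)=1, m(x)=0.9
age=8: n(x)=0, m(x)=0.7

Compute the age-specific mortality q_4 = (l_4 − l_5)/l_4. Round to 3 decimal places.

0.455

lx = nx/n0 = nx/120: 1, 0.65833…, 0.51667…, 0.30833…, 0.18333…, 0.1, 0.04167…, 0.00833…, 0
q_4 = (l_4 − l_5) / l_4 = (0.183333… − 0.1) / 0.183333…
     = 0.083333… / 0.183333… = 0.454545… → 0.455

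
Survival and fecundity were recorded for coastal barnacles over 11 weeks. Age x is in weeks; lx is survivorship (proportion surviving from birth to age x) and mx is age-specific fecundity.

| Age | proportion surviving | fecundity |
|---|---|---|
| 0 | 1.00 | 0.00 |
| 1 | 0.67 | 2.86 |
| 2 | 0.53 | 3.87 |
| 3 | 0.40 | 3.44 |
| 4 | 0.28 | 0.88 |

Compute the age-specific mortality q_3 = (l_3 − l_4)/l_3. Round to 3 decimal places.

q_3 = (l_3 − l_4) / l_3 = (0.4 − 0.28) / 0.4
     = 0.12 / 0.4 = 0.3 → 0.300

0.300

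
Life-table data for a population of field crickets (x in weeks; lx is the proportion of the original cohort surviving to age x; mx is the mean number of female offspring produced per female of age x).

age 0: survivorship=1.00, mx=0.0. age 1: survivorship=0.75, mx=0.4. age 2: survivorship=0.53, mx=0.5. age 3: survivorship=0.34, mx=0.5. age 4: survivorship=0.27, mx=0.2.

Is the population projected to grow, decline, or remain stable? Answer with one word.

declining

R0 = Σ lx·mx = 0 + 0.3 + 0.265 + 0.17 + 0.054 = 0.789
R0 < 1, so the population is declining.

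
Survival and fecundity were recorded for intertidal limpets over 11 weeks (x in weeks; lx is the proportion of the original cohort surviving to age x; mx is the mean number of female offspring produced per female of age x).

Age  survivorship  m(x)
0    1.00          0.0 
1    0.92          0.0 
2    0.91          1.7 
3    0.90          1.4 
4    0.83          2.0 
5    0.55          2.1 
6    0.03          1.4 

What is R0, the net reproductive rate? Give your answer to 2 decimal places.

5.66

lx·mx by age: 0, 0, 1.547, 1.26, 1.66, 1.155, 0.042
R0 = Σ lx·mx = 5.664 → 5.66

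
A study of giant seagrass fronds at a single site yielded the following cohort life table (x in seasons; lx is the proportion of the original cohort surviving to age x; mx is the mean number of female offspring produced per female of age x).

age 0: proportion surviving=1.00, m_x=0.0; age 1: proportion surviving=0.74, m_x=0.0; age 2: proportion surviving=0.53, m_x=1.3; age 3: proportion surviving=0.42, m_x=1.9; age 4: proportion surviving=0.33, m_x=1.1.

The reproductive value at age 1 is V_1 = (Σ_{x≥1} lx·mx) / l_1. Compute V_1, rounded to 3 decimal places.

lx·mx for x ≥ 1: 0, 0.689, 0.798, 0.363 → sum = 1.85
V_1 = 1.85 / l_1 = 1.85 / 0.74 = 2.5 → 2.500

2.500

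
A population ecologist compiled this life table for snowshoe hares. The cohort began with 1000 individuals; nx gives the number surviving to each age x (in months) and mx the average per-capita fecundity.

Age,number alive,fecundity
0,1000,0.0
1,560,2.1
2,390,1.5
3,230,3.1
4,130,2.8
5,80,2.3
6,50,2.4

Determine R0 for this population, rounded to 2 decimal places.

3.14

lx = nx/n0 = nx/1000: 1, 0.56, 0.39, 0.23, 0.13, 0.08, 0.05
lx·mx by age: 0, 1.176, 0.585, 0.713, 0.364, 0.184, 0.12
R0 = Σ lx·mx = 3.142 → 3.14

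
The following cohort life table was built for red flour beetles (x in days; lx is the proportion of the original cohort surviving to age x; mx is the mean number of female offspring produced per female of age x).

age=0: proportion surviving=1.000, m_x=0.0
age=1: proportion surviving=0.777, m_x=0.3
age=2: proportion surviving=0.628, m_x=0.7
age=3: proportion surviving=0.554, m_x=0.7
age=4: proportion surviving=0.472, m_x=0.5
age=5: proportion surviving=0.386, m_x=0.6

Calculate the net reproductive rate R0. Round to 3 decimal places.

1.528

lx·mx by age: 0, 0.2331, 0.4396, 0.3878, 0.236, 0.2316
R0 = Σ lx·mx = 1.5281 → 1.528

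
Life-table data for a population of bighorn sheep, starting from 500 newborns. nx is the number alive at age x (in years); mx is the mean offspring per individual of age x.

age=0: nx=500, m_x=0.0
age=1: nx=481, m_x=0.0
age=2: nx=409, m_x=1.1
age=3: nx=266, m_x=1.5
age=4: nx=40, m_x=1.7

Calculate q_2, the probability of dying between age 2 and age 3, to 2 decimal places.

lx = nx/n0 = nx/500: 1, 0.962, 0.818, 0.532, 0.08
q_2 = (l_2 − l_3) / l_2 = (0.818 − 0.532) / 0.818
     = 0.286 / 0.818 = 0.349633… → 0.35

0.35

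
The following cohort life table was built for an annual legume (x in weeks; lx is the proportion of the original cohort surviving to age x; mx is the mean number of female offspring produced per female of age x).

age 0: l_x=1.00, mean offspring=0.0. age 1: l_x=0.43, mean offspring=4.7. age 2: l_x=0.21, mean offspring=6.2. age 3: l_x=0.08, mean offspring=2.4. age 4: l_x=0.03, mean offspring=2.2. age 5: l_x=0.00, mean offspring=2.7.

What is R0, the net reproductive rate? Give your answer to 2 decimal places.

lx·mx by age: 0, 2.021, 1.302, 0.192, 0.066, 0
R0 = Σ lx·mx = 3.581 → 3.58

3.58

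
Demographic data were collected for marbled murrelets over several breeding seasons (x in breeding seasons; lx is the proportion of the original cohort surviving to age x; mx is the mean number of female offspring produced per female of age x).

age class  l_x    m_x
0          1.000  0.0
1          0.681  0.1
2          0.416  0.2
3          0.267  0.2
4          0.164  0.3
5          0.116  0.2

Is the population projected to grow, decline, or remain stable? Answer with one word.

R0 = Σ lx·mx = 0 + 0.0681 + 0.0832 + 0.0534 + 0.0492 + 0.0232 = 0.2771
R0 < 1, so the population is declining.

declining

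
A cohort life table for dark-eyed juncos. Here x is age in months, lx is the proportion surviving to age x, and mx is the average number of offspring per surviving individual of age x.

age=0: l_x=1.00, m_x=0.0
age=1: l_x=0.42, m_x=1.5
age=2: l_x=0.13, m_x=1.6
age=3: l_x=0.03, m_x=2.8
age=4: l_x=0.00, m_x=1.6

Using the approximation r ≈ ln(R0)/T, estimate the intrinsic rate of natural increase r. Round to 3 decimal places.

-0.058

R0 = Σ lx·mx = 0 + 0.63 + 0.208 + 0.084 + 0 = 0.922
Σ x·lx·mx = 1.298; T = 1.298/0.922 = 1.40781…
r ≈ ln(R0)/T = ln(0.922)/1.40781… = -0.05769… → -0.058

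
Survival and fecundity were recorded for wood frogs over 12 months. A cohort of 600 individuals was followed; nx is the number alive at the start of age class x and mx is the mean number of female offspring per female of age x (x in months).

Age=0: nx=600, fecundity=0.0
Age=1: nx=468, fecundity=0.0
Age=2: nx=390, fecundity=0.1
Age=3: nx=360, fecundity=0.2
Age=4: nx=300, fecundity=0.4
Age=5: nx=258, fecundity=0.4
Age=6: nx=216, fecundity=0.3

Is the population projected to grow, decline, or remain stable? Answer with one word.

lx = nx/n0 = nx/600: 1, 0.78, 0.65, 0.6, 0.5, 0.43, 0.36
R0 = Σ lx·mx = 0 + 0 + 0.065 + 0.12 + 0.2 + 0.172 + 0.108 = 0.665
R0 < 1, so the population is declining.

declining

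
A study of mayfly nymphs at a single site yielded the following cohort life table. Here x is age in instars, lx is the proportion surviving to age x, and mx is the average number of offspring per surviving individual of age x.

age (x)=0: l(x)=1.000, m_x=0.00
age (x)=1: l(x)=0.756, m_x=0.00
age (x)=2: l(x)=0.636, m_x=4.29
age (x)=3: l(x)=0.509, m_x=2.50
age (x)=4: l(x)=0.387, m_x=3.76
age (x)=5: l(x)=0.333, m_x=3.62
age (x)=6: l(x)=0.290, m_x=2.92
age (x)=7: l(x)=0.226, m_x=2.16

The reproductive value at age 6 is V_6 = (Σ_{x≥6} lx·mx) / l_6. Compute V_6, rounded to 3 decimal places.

4.603

lx·mx for x ≥ 6: 0.8468, 0.48816 → sum = 1.33496
V_6 = 1.33496 / l_6 = 1.33496 / 0.29 = 4.60331… → 4.603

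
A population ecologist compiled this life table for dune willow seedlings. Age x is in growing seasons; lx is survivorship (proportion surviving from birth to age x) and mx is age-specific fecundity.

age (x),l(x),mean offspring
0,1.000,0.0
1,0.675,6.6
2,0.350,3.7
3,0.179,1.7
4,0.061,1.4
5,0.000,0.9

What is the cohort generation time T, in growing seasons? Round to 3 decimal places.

lx·mx: 0, 4.455, 1.295, 0.3043, 0.0854, 0 → R0 = 6.1397
x·lx·mx: 0, 4.455, 2.59, 0.9129, 0.3416, 0 → Σ = 8.2995
T = 8.2995 / 6.1397 = 1.351776… → 1.352

1.352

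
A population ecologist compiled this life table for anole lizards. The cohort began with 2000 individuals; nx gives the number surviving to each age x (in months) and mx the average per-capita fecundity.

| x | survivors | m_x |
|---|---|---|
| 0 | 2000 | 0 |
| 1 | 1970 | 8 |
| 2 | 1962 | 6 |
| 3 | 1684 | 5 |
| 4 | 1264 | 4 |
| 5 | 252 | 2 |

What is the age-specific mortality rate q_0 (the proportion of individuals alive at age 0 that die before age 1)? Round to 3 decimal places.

lx = nx/n0 = nx/2000: 1, 0.985, 0.981, 0.842, 0.632, 0.126
q_0 = (l_0 − l_1) / l_0 = (1 − 0.985) / 1
     = 0.015 / 1 = 0.015 → 0.015

0.015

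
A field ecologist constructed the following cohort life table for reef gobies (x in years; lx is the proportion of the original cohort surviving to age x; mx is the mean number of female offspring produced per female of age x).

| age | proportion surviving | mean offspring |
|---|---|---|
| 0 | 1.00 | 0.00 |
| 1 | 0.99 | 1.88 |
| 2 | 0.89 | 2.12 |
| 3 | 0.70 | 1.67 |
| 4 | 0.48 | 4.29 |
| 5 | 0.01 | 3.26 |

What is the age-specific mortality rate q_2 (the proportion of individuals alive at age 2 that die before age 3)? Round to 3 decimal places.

0.213

q_2 = (l_2 − l_3) / l_2 = (0.89 − 0.7) / 0.89
     = 0.19 / 0.89 = 0.213483… → 0.213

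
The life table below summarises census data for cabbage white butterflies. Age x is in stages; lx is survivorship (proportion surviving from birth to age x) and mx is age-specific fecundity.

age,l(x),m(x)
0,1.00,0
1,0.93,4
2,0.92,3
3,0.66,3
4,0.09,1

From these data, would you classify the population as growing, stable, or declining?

growing

R0 = Σ lx·mx = 0 + 3.72 + 2.76 + 1.98 + 0.09 = 8.55
R0 > 1, so the population is growing.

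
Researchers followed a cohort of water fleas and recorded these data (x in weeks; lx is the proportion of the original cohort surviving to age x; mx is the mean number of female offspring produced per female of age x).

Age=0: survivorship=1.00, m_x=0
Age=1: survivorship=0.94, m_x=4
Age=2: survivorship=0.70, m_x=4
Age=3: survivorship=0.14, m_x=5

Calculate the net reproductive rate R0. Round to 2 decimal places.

7.26

lx·mx by age: 0, 3.76, 2.8, 0.7
R0 = Σ lx·mx = 7.26 → 7.26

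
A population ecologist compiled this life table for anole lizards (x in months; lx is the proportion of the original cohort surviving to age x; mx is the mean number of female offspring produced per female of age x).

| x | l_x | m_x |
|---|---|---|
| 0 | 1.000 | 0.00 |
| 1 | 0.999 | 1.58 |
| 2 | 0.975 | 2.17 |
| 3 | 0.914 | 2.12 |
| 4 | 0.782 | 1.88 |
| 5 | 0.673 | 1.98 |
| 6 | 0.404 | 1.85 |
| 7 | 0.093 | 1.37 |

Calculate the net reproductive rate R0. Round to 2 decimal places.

lx·mx by age: 0, 1.57842, 2.11575, 1.93768, 1.47016, 1.33254, 0.7474, 0.12741
R0 = Σ lx·mx = 9.30936 → 9.31

9.31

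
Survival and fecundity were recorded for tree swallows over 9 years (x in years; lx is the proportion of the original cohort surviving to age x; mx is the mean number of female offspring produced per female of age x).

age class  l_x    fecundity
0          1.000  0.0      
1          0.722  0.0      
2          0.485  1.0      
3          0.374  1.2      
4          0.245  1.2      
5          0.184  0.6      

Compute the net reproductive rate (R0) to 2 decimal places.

lx·mx by age: 0, 0, 0.485, 0.4488, 0.294, 0.1104
R0 = Σ lx·mx = 1.3382 → 1.34

1.34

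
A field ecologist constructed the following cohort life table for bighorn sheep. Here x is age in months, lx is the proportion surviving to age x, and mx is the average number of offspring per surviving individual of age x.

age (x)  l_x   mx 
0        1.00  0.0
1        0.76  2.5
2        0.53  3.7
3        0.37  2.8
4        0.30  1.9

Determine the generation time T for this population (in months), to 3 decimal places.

2.050

lx·mx: 0, 1.9, 1.961, 1.036, 0.57 → R0 = 5.467
x·lx·mx: 0, 1.9, 3.922, 3.108, 2.28 → Σ = 11.21
T = 11.21 / 5.467 = 2.050485… → 2.050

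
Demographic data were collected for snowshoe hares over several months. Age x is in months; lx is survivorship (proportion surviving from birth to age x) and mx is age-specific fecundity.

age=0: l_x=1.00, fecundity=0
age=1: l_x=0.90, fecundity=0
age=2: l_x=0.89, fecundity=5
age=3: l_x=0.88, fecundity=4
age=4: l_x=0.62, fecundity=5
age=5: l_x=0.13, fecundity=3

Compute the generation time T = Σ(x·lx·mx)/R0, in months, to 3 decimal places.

lx·mx: 0, 0, 4.45, 3.52, 3.1, 0.39 → R0 = 11.46
x·lx·mx: 0, 0, 8.9, 10.56, 12.4, 1.95 → Σ = 33.81
T = 33.81 / 11.46 = 2.950262… → 2.950

2.950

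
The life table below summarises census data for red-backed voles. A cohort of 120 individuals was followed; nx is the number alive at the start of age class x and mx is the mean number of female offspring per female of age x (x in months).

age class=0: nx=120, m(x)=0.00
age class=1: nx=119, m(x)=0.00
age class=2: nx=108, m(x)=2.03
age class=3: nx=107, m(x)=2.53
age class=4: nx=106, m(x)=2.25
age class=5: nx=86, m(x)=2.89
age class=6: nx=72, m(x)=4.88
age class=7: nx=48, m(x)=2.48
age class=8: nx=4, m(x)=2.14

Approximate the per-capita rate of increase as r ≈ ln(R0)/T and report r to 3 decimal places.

0.563

lx = nx/n0 = nx/120: 1, 0.99167…, 0.9, 0.89167…, 0.88333…, 0.71667…, 0.6, 0.4, 0.03333…
R0 = Σ lx·mx = 0 + 0 + 1.827 + 2.25592… + 1.9875… + 2.07117… + 2.928 + 0.992 + 0.07133… = 12.132917…
Σ x·lx·mx = 53.81025…; T = 53.81025…/12.132917… = 4.43506…
r ≈ ln(R0)/T = ln(12.132917…)/4.43506… = 0.56277… → 0.563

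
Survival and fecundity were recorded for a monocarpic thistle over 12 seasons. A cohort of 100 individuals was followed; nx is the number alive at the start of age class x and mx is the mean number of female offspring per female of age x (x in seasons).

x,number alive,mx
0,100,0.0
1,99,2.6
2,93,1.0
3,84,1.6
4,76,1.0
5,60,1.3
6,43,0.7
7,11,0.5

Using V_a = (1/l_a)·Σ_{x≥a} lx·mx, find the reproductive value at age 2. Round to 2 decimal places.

lx = nx/n0 = nx/100: 1, 0.99, 0.93, 0.84, 0.76, 0.6, 0.43, 0.11
lx·mx for x ≥ 2: 0.93, 1.344, 0.76, 0.78, 0.301, 0.055 → sum = 4.17
V_2 = 4.17 / l_2 = 4.17 / 0.93 = 4.483871… → 4.48

4.48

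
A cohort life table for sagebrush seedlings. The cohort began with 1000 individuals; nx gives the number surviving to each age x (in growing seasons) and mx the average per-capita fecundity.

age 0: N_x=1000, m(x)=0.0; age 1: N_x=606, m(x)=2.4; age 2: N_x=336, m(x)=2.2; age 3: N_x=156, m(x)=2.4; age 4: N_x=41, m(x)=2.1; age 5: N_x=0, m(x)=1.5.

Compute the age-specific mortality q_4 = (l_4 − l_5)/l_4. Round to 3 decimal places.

1.000

lx = nx/n0 = nx/1000: 1, 0.606, 0.336, 0.156, 0.041, 0
q_4 = (l_4 − l_5) / l_4 = (0.041 − 0) / 0.041
     = 0.041 / 0.041 = 1 → 1.000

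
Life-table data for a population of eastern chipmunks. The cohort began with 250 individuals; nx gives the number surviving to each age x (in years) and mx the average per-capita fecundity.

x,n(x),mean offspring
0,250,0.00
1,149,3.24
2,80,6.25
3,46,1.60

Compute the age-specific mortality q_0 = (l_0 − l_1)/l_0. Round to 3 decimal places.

lx = nx/n0 = nx/250: 1, 0.596, 0.32, 0.184
q_0 = (l_0 − l_1) / l_0 = (1 − 0.596) / 1
     = 0.404 / 1 = 0.404 → 0.404

0.404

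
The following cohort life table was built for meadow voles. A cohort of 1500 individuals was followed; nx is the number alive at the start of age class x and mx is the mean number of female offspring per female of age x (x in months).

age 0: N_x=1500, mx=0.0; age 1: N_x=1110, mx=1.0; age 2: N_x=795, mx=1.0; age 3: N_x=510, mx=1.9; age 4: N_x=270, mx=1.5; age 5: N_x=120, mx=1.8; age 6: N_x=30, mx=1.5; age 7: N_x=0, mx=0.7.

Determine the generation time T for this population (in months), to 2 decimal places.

2.42

lx = nx/n0 = nx/1500: 1, 0.74, 0.53, 0.34, 0.18, 0.08, 0.02, 0
lx·mx: 0, 0.74, 0.53, 0.646, 0.27, 0.144, 0.03, 0 → R0 = 2.36
x·lx·mx: 0, 0.74, 1.06, 1.938, 1.08, 0.72, 0.18, 0 → Σ = 5.718
T = 5.718 / 2.36 = 2.422881… → 2.42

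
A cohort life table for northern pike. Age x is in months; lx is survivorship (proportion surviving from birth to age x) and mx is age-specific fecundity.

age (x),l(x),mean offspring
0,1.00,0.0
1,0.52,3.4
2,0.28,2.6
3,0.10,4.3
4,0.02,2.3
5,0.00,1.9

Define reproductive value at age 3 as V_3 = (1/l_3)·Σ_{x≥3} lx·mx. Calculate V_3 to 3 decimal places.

4.760

lx·mx for x ≥ 3: 0.43, 0.046, 0 → sum = 0.476
V_3 = 0.476 / l_3 = 0.476 / 0.1 = 4.76 → 4.760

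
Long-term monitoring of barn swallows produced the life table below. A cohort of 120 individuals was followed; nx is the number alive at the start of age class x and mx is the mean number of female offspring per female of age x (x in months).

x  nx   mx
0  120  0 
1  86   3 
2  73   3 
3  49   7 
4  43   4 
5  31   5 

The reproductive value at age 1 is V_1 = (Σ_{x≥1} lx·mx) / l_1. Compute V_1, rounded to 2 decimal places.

lx = nx/n0 = nx/120: 1, 0.71667…, 0.60833…, 0.40833…, 0.35833…, 0.25833…
lx·mx for x ≥ 1: 2.15…, 1.825…, 2.858333…, 1.433333…, 1.291667… → sum = 9.558333…
V_1 = 9.558333… / l_1 = 9.558333… / 0.716667… = 13.337209… → 13.34

13.34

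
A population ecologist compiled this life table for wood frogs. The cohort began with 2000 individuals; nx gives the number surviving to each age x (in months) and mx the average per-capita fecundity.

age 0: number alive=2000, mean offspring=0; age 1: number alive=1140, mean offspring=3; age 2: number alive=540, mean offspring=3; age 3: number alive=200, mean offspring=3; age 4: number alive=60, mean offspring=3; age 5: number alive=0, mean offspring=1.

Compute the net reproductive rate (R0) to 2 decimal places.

2.91

lx = nx/n0 = nx/2000: 1, 0.57, 0.27, 0.1, 0.03, 0
lx·mx by age: 0, 1.71, 0.81, 0.3, 0.09, 0
R0 = Σ lx·mx = 2.91 → 2.91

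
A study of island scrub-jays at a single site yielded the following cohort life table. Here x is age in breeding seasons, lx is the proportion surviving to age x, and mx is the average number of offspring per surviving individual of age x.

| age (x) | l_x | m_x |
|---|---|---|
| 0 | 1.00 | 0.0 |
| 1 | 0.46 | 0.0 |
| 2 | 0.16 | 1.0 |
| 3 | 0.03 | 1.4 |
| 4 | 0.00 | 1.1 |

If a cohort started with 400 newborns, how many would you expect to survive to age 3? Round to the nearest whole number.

12

Expected survivors = N0 · l_3 = 400 × 0.03 = 12 → 12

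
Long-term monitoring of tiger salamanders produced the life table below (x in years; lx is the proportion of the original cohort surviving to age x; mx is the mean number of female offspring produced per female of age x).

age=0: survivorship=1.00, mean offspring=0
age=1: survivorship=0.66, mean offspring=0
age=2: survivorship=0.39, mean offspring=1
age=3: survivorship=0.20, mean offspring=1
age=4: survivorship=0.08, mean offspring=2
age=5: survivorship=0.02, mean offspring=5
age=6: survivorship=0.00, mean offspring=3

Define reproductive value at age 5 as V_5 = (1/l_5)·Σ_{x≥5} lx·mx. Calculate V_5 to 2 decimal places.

lx·mx for x ≥ 5: 0.1, 0 → sum = 0.1
V_5 = 0.1 / l_5 = 0.1 / 0.02 = 5 → 5.00

5.00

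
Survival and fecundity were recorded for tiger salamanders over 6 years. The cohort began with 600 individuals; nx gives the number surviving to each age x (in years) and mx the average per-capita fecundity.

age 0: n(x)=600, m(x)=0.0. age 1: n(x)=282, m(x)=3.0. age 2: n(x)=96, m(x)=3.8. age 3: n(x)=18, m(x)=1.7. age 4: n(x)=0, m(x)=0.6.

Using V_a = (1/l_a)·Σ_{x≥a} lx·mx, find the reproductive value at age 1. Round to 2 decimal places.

4.40

lx = nx/n0 = nx/600: 1, 0.47, 0.16, 0.03, 0
lx·mx for x ≥ 1: 1.41, 0.608, 0.051, 0 → sum = 2.069
V_1 = 2.069 / l_1 = 2.069 / 0.47 = 4.402128… → 4.40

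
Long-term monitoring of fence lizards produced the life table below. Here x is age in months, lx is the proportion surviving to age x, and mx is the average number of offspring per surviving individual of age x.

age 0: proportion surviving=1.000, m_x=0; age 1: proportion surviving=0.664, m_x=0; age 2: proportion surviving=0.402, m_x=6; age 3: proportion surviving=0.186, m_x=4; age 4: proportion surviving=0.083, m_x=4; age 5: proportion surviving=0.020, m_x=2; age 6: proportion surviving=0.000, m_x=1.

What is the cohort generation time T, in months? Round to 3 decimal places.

2.433

lx·mx: 0, 0, 2.412, 0.744, 0.332, 0.04, 0 → R0 = 3.528
x·lx·mx: 0, 0, 4.824, 2.232, 1.328, 0.2, 0 → Σ = 8.584
T = 8.584 / 3.528 = 2.433107… → 2.433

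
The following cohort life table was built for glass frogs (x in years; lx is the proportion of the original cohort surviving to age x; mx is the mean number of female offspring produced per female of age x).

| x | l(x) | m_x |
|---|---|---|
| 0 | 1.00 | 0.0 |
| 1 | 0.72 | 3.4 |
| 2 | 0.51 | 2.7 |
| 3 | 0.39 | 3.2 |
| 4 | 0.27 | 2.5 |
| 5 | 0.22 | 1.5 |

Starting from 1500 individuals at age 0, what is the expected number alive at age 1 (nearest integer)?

1080

Expected survivors = N0 · l_1 = 1500 × 0.72 = 1080 → 1080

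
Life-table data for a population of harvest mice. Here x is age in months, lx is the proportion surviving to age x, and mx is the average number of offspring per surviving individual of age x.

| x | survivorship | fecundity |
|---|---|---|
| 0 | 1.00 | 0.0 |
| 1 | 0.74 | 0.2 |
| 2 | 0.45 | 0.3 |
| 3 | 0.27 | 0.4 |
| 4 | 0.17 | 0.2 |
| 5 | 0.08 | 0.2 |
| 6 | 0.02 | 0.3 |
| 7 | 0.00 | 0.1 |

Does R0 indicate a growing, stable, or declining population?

R0 = Σ lx·mx = 0 + 0.148 + 0.135 + 0.108 + 0.034 + 0.016 + 0.006 + 0 = 0.447
R0 < 1, so the population is declining.

declining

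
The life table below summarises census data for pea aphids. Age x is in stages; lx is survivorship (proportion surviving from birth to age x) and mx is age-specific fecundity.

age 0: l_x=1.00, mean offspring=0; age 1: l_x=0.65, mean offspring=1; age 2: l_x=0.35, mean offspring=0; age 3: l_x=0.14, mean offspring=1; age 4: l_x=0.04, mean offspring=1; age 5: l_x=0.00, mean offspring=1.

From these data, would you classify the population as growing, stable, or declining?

declining

R0 = Σ lx·mx = 0 + 0.65 + 0 + 0.14 + 0.04 + 0 = 0.83
R0 < 1, so the population is declining.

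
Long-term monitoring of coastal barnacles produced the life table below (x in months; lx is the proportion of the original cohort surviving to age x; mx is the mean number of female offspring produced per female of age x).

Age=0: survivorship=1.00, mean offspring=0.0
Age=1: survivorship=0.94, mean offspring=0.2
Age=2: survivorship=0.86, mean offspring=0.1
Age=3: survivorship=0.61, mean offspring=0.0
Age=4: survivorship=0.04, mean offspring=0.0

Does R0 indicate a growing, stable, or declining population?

declining

R0 = Σ lx·mx = 0 + 0.188 + 0.086 + 0 + 0 = 0.274
R0 < 1, so the population is declining.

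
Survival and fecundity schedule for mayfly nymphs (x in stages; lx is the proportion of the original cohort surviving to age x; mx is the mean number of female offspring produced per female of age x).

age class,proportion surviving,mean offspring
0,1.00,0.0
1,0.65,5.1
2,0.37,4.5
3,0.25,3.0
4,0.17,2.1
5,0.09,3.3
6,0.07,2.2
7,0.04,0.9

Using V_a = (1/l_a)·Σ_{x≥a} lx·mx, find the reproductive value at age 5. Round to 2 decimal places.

5.41

lx·mx for x ≥ 5: 0.297, 0.154, 0.036 → sum = 0.487
V_5 = 0.487 / l_5 = 0.487 / 0.09 = 5.411111… → 5.41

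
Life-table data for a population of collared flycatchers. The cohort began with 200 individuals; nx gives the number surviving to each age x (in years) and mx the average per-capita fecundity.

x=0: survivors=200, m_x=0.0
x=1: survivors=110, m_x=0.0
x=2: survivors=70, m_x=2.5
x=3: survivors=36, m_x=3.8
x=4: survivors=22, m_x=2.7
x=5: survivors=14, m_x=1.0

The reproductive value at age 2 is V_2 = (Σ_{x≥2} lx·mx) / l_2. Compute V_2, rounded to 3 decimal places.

lx = nx/n0 = nx/200: 1, 0.55, 0.35, 0.18, 0.11, 0.07
lx·mx for x ≥ 2: 0.875, 0.684, 0.297, 0.07 → sum = 1.926
V_2 = 1.926 / l_2 = 1.926 / 0.35 = 5.502857… → 5.503

5.503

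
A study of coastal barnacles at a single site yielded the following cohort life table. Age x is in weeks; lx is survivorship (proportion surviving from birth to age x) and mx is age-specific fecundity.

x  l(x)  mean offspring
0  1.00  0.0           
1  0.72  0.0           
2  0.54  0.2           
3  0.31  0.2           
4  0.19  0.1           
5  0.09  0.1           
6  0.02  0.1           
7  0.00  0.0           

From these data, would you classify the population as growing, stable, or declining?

declining

R0 = Σ lx·mx = 0 + 0 + 0.108 + 0.062 + 0.019 + 0.009 + 0.002 + 0 = 0.2
R0 < 1, so the population is declining.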